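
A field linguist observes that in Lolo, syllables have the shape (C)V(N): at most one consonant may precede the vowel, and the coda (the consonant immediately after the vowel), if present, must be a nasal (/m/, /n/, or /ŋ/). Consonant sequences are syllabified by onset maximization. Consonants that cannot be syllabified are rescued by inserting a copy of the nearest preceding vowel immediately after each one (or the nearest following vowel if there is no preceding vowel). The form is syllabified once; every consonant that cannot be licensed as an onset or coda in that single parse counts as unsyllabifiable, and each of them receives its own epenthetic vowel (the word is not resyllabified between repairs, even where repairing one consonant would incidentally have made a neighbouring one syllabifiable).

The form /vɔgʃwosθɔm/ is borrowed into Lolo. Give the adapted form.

Syllabifying with onset maximization leaves /g/, /ʃ/, /s/ stranded (only a nasal (/m/, /n/, or /ŋ/) is licensed in coda position; onsets are limited to one consonant).
Inserting the epenthetic vowel yields /g/ → /gɔ/, /ʃ/ → /ʃɔ/, /s/ → /so/.

vɔgɔʃɔwosoθɔm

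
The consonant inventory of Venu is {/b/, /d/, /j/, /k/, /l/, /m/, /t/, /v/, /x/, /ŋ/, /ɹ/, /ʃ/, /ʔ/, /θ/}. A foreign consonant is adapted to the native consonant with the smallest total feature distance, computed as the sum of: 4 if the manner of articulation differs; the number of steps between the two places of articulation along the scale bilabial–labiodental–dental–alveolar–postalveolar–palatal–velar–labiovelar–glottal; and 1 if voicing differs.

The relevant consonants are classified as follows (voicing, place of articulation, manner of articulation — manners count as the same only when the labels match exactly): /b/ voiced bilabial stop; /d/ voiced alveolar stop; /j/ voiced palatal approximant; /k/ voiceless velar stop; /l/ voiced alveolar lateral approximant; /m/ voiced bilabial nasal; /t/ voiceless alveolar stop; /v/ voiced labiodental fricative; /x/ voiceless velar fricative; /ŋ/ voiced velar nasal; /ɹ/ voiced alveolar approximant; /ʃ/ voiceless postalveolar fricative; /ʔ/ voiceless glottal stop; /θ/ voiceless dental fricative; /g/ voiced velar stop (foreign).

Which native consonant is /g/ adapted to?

k

/k/ is closest: same manner (stop), place distance 0 (velar→velar), voicing differs (+1); total 1. Next closest is /d/ at distance 3.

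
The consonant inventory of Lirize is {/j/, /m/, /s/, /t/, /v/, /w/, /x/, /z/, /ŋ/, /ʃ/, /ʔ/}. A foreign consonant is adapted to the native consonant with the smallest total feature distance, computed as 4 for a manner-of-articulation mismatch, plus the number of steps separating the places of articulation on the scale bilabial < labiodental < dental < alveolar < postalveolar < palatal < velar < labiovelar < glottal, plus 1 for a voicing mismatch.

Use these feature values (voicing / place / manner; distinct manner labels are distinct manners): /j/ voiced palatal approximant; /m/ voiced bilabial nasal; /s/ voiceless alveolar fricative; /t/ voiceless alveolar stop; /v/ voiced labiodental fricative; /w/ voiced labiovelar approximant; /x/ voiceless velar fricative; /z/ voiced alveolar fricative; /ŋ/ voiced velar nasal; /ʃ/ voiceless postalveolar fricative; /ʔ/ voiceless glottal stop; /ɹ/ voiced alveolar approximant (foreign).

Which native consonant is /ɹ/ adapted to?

/j/ is closest: same manner (approximant), place distance 2 (alveolar→palatal), same voicing; total 2. Next closest is /w/ at distance 4.

j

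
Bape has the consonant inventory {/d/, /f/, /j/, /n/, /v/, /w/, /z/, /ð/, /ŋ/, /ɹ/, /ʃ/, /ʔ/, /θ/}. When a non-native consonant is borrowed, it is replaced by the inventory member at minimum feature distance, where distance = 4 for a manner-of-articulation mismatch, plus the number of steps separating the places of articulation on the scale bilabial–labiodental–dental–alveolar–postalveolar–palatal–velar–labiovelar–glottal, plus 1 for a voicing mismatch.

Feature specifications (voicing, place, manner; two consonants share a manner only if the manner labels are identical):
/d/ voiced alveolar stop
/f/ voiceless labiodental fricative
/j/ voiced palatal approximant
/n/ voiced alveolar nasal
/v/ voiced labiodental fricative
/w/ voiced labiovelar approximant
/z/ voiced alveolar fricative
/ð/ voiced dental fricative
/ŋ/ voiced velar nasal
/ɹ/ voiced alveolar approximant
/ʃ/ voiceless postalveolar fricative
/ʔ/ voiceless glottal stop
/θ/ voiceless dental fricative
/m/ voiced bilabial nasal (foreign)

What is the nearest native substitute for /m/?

n

/n/ is closest: same manner (nasal), place distance 3 (bilabial→alveolar), same voicing; total 3. Next closest is /v/ at distance 5.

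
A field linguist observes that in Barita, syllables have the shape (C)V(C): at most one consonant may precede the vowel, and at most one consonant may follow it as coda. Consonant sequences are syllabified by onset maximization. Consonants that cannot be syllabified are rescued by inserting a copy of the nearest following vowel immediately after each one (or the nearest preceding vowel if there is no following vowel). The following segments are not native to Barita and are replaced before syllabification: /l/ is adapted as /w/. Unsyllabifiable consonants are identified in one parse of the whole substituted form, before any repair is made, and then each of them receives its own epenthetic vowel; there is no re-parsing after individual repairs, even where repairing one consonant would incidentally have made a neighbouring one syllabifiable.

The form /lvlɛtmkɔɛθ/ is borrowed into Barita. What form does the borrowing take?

Substitution: /l/ → /w/, giving /wvwɛtmkɔɛθ/.
Under (C)V(C), the unsyllabifiable consonants are /w/, /v/, /m/ (at most one coda consonant is licensed; onsets are limited to one consonant).
Each unlicensed consonant becomes the onset of a new syllable: /w/ → /wɛ/, /v/ → /vɛ/, /m/ → /mɔ/.

wɛvɛwɛtmɔkɔɛθ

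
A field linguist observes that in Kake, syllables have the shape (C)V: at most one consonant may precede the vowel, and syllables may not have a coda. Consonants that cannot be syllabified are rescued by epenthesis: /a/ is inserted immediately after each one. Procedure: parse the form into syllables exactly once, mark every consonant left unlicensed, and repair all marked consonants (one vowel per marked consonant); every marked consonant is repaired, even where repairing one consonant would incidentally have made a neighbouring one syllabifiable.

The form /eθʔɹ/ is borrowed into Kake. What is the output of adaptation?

eθaʔaɹa

Syllabifying with onset maximization leaves /θ/, /ʔ/, /ɹ/ stranded (no codas are permitted; onsets are limited to one consonant).
Each unlicensed consonant becomes the onset of a new syllable: /θ/ → /θa/, /ʔ/ → /ʔa/, /ɹ/ → /ɹa/.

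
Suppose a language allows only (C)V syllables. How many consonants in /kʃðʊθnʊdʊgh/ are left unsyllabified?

Under (C)V, the unsyllabifiable consonants are /k/, /ʃ/, /θ/, /g/, /h/ (no codas are permitted; onsets are limited to one consonant).

5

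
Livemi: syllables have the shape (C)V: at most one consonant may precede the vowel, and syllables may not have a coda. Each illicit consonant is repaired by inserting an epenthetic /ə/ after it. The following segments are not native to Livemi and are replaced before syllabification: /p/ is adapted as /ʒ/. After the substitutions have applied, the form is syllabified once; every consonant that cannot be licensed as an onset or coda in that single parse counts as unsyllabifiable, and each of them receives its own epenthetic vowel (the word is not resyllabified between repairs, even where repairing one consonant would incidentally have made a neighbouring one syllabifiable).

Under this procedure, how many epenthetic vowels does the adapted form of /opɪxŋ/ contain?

After substitution the input is /oʒɪxŋ/.
The unsyllabifiable consonants are /x/, /ŋ/; each receives one epenthetic vowel.

2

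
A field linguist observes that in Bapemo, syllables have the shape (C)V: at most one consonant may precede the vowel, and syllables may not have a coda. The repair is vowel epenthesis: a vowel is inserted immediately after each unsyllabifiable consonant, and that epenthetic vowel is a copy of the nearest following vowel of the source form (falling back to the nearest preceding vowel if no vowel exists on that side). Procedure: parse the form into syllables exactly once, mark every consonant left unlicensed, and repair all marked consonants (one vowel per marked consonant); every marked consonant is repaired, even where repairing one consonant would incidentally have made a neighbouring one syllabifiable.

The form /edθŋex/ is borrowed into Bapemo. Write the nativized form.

Under (C)V, the unsyllabifiable consonants are /d/, /θ/, /x/ (no codas are permitted; onsets are limited to one consonant).
Epenthesis after each stranded consonant: /d/ → /de/, /θ/ → /θe/, /x/ → /xe/.

edeθeŋexe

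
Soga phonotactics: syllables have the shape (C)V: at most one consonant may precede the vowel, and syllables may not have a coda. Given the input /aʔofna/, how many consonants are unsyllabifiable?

1

The consonants /f/ cannot be parsed into a legal (C)V syllable (no codas are permitted; onsets are limited to one consonant).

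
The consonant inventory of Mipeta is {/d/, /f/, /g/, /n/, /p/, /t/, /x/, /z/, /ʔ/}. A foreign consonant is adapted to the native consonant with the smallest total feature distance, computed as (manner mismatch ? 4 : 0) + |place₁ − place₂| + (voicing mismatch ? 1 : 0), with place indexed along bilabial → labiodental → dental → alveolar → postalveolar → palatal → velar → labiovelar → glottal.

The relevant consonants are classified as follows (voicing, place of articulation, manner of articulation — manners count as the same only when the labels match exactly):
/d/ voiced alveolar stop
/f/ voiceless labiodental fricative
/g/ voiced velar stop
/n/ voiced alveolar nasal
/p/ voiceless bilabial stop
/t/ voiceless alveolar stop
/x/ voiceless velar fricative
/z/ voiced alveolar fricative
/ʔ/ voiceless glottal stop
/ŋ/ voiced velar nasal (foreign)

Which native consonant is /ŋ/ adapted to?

/n/ is closest: same manner (nasal), place distance 3 (velar→alveolar), same voicing; total 3. Next closest is /g/ at distance 4.

n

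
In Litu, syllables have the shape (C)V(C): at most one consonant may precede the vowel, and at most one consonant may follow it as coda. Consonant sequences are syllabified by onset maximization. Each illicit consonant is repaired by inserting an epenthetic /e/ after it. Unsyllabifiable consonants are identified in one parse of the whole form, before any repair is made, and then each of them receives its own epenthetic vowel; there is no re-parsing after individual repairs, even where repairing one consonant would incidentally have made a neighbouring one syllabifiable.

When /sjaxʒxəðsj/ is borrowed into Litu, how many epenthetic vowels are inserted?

The unsyllabifiable consonants are /s/, /ʒ/, /s/, /j/; each receives one epenthetic vowel.

4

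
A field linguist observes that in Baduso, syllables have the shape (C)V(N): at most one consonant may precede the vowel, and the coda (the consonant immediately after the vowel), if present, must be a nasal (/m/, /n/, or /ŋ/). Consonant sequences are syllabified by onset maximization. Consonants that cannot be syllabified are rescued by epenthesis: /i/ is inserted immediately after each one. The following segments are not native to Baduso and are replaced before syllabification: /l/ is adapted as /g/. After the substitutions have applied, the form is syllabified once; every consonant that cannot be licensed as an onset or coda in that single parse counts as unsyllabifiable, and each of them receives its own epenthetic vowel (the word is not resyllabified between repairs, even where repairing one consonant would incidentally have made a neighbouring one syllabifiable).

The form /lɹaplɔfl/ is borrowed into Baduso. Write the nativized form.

Substitution: /l/ → /g/, giving /gɹapgɔfg/.
Under (C)V(N), the unsyllabifiable consonants are /g/, /p/, /f/, /g/ (only a nasal (/m/, /n/, or /ŋ/) is licensed in coda position; onsets are limited to one consonant).
Epenthesis after each stranded consonant: /g/ → /gi/, /p/ → /pi/, /f/ → /fi/, /g/ → /gi/.

giɹapigɔfigi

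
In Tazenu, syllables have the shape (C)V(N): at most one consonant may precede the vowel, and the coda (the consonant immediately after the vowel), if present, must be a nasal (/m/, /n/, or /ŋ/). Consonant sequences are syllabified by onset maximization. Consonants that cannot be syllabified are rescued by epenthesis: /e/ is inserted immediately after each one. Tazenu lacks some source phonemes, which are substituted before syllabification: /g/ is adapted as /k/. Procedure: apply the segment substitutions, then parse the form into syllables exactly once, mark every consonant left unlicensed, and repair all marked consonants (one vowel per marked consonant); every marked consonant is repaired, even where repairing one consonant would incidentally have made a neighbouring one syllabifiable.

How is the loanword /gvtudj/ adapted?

kevetudeje

Substitution: /g/ → /k/, giving /kvtudj/.
Syllabifying with onset maximization leaves /k/, /v/, /d/, /j/ stranded (only a nasal (/m/, /n/, or /ŋ/) is licensed in coda position; onsets are limited to one consonant).
Epenthesis after each stranded consonant: /k/ → /ke/, /v/ → /ve/, /d/ → /de/, /j/ → /je/.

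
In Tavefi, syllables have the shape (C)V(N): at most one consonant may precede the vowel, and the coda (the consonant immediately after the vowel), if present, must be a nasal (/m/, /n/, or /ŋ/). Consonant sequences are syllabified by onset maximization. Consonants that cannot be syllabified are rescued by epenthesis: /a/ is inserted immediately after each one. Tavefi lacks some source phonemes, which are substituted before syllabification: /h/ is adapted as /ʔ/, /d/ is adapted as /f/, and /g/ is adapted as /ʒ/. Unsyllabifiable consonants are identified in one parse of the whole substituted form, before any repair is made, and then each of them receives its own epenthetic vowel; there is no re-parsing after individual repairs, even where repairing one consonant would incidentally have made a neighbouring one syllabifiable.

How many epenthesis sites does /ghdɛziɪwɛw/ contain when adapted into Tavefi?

After substitution the input is /ʒʔfɛziɪwɛw/.
The unsyllabifiable consonants are /ʒ/, /ʔ/, /w/; each receives one epenthetic vowel.

3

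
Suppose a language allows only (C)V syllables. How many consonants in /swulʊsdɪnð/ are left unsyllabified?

The consonants /s/, /s/, /n/, /ð/ cannot be parsed into a legal (C)V syllable (no codas are permitted; onsets are limited to one consonant).

4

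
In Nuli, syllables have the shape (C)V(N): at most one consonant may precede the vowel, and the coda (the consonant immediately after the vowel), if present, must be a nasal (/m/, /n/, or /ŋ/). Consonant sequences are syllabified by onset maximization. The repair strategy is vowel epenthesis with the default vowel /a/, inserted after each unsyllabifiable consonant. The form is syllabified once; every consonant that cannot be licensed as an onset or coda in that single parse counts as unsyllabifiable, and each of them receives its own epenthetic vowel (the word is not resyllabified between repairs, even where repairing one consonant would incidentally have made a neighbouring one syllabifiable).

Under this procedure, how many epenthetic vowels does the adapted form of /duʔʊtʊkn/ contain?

The unsyllabifiable consonants are /k/, /n/; each receives one epenthetic vowel.

2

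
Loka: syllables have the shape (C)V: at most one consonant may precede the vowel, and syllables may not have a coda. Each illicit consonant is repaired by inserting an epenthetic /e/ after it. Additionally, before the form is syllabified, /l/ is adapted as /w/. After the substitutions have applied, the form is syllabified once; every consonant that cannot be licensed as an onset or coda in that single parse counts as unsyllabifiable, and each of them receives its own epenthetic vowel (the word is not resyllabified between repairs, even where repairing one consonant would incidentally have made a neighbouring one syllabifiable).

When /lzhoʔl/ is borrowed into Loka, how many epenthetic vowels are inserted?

4

After substitution the input is /wzhoʔw/.
The unsyllabifiable consonants are /w/, /z/, /ʔ/, /w/; each receives one epenthetic vowel.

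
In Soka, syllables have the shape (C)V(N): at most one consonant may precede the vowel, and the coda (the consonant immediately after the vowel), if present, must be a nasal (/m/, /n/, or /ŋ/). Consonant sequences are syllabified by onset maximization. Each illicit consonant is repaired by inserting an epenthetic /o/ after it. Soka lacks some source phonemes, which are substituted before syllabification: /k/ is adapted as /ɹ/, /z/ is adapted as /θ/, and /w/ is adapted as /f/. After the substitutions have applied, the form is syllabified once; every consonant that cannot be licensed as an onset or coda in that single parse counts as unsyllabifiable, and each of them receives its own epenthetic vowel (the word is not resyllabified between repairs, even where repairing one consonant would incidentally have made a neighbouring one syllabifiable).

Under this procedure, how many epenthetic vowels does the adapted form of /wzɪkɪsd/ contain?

After substitution the input is /fθɪɹɪsd/.
The unsyllabifiable consonants are /f/, /s/, /d/; each receives one epenthetic vowel.

3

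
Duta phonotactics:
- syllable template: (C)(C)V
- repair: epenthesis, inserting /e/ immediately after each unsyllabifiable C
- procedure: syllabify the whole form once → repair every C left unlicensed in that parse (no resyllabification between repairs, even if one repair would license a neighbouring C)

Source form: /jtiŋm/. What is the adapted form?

jtiŋeme

Syllabifying with onset maximization leaves /ŋ/, /m/ stranded (no codas are permitted; onsets may contain at most 2 consonants).
Each unlicensed consonant becomes the onset of a new syllable: /ŋ/ → /ŋe/, /m/ → /me/.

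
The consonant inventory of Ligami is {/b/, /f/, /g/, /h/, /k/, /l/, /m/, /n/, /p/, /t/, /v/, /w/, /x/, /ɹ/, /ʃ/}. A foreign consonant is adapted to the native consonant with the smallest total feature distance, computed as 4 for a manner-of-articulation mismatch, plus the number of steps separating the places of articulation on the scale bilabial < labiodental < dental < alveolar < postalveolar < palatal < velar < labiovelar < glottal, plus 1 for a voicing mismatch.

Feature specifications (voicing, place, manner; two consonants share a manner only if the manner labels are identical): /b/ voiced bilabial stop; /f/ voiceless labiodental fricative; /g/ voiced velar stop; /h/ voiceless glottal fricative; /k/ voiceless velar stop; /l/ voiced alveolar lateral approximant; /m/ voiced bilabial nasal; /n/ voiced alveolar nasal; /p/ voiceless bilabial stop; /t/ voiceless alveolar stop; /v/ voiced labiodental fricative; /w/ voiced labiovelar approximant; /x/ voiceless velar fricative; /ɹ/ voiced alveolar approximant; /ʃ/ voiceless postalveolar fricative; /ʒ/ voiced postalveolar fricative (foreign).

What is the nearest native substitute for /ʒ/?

/ʃ/ is closest: same manner (fricative), place distance 0 (postalveolar→postalveolar), voicing differs (+1); total 1. Next closest is /v/ at distance 3.

ʃ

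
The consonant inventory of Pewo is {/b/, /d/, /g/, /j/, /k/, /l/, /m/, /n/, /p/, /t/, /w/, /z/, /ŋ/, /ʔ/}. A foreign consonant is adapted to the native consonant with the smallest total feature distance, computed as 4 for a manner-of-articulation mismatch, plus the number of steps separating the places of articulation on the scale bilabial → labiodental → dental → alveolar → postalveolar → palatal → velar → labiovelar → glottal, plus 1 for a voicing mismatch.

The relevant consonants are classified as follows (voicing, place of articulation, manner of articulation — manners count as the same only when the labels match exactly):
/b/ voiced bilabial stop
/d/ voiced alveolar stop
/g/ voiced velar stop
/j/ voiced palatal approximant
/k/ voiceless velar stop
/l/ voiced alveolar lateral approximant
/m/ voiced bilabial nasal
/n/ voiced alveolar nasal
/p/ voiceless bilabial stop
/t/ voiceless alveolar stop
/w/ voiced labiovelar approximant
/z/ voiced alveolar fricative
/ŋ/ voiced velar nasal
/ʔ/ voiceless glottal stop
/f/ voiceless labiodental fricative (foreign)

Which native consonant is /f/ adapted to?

z

/z/ is closest: same manner (fricative), place distance 2 (labiodental→alveolar), voicing differs (+1); total 3. Next closest is /p/ at distance 5.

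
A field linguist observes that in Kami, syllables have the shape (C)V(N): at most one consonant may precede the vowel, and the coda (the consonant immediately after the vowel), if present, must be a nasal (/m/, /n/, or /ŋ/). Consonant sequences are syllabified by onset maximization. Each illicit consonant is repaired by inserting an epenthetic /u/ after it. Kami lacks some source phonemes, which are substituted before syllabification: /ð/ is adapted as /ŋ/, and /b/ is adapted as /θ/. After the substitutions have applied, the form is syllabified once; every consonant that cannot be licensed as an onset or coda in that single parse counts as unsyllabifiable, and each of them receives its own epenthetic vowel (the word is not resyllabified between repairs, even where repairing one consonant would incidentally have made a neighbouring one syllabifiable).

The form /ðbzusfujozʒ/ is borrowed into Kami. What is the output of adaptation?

Substitution: /ð/ → /ŋ/, /b/ → /θ/, giving /ŋθzusfujozʒ/.
Under (C)V(N), the unsyllabifiable consonants are /ŋ/, /θ/, /s/, /z/, /ʒ/ (only a nasal (/m/, /n/, or /ŋ/) is licensed in coda position; onsets are limited to one consonant).
Each unlicensed consonant becomes the onset of a new syllable: /ŋ/ → /ŋu/, /θ/ → /θu/, /s/ → /su/, /z/ → /zu/, /ʒ/ → /ʒu/.

ŋuθuzusufujozuʒu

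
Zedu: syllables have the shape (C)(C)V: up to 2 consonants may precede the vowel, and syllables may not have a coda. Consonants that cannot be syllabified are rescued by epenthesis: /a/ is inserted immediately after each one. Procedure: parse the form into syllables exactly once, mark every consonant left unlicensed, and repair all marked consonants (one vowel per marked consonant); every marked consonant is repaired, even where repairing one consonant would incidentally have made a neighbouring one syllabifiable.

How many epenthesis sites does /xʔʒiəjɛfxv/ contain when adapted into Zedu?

The unsyllabifiable consonants are /x/, /f/, /x/, /v/; each receives one epenthetic vowel.

4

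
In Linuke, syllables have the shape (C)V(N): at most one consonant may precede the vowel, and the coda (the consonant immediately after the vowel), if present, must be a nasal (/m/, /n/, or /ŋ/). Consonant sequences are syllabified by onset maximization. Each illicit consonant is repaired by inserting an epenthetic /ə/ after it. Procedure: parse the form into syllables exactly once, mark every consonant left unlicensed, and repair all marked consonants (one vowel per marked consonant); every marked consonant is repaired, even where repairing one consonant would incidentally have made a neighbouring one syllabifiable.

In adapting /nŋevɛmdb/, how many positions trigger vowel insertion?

3

The unsyllabifiable consonants are /n/, /d/, /b/; each receives one epenthetic vowel.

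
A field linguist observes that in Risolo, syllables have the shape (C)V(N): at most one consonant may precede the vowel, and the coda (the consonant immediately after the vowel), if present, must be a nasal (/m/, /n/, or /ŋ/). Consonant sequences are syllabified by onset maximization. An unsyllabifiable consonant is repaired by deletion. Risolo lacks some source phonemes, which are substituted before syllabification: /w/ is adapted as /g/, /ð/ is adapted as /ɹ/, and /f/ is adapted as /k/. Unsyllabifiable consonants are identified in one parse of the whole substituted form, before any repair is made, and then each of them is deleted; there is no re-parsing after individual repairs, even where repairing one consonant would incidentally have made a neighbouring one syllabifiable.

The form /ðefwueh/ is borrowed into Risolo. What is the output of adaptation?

Substitution: /ð/ → /ɹ/, /f/ → /k/, /w/ → /g/, giving /ɹekgueh/.
The consonants /k/, /h/ cannot be parsed into a legal (C)V(N) syllable (only a nasal (/m/, /n/, or /ŋ/) is licensed in coda position; onsets are limited to one consonant).
Deletion applies to /k/, /h/.

ɹegue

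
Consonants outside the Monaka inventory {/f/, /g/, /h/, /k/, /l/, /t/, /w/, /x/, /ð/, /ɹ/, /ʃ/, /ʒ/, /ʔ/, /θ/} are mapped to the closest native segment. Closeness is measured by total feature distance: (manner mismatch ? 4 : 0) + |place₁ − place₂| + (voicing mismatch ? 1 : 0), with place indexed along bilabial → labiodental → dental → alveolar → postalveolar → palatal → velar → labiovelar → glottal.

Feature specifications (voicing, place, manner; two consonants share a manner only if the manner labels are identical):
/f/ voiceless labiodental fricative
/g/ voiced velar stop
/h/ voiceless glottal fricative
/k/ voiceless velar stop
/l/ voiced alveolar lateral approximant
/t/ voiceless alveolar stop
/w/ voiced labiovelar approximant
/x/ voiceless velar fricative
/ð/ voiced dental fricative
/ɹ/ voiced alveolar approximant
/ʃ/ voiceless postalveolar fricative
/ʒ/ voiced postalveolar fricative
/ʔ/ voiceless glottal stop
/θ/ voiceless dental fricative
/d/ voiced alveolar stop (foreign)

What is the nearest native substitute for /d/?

/t/ is closest: same manner (stop), place distance 0 (alveolar→alveolar), voicing differs (+1); total 1. Next closest is /g/ at distance 3.

t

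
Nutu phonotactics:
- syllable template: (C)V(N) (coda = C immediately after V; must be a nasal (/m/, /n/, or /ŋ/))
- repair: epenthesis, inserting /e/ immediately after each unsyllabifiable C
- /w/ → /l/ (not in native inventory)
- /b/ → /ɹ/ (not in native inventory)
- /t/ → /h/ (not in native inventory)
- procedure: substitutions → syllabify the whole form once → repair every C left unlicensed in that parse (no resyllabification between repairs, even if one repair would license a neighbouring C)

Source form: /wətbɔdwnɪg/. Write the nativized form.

ləheɹɔdelenɪge

Substitution: /w/ → /l/, /t/ → /h/, /b/ → /ɹ/, giving /ləhɹɔdlnɪg/.
Syllabifying with onset maximization leaves /h/, /d/, /l/, /g/ stranded (only a nasal (/m/, /n/, or /ŋ/) is licensed in coda position; onsets are limited to one consonant).
Epenthesis after each stranded consonant: /h/ → /he/, /d/ → /de/, /l/ → /le/, /g/ → /ge/.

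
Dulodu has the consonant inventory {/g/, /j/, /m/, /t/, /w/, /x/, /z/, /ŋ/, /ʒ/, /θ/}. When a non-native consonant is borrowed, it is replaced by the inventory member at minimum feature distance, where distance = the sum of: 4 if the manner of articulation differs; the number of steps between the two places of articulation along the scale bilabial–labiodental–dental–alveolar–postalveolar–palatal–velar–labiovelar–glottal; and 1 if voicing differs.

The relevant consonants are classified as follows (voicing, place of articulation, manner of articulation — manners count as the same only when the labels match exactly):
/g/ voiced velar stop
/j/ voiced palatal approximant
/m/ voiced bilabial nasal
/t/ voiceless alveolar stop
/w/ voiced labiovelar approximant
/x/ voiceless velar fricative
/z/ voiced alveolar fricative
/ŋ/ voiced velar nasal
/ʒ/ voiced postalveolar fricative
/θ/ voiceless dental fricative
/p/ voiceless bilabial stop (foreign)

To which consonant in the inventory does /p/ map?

t

/t/ is closest: same manner (stop), place distance 3 (bilabial→alveolar), same voicing; total 3. Next closest is /m/ at distance 5.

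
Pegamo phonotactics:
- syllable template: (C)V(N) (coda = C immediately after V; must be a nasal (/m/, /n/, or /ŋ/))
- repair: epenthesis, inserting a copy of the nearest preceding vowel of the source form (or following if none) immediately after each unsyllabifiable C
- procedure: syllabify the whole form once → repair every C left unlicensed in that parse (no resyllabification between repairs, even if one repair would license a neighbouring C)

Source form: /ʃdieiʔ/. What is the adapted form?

The consonants /ʃ/, /ʔ/ cannot be parsed into a legal (C)V(N) syllable (only a nasal (/m/, /n/, or /ŋ/) is licensed in coda position; onsets are limited to one consonant).
Epenthesis after each stranded consonant: /ʃ/ → /ʃi/, /ʔ/ → /ʔi/.

ʃidieiʔi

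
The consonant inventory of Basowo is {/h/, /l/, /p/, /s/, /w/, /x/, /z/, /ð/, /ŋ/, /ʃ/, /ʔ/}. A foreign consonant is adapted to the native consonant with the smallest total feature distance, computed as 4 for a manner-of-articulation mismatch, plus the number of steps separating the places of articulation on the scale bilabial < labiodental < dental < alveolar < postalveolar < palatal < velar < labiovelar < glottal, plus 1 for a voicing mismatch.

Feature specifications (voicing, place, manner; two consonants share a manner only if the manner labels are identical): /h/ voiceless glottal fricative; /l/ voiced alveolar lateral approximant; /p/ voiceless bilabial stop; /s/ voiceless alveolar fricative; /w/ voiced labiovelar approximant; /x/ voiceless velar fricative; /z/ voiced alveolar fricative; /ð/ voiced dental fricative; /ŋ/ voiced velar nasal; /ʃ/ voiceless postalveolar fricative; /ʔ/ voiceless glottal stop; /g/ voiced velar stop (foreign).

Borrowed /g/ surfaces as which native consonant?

/ʔ/ is closest: same manner (stop), place distance 2 (velar→glottal), voicing differs (+1); total 3. Next closest is /ŋ/ at distance 4.

ʔ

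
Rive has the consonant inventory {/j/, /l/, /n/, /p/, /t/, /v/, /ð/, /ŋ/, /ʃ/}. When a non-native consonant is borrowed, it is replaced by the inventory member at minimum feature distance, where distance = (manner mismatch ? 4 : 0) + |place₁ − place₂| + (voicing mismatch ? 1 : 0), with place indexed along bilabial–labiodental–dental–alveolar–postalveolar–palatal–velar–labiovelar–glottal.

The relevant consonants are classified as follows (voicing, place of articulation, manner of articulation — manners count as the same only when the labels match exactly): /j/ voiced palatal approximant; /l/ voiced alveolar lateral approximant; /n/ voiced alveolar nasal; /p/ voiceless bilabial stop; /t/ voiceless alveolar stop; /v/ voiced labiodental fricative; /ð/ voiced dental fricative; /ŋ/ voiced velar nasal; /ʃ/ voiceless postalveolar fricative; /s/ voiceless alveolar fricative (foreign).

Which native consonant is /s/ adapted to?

ʃ

/ʃ/ is closest: same manner (fricative), place distance 1 (alveolar→postalveolar), same voicing; total 1. Next closest is /ð/ at distance 2.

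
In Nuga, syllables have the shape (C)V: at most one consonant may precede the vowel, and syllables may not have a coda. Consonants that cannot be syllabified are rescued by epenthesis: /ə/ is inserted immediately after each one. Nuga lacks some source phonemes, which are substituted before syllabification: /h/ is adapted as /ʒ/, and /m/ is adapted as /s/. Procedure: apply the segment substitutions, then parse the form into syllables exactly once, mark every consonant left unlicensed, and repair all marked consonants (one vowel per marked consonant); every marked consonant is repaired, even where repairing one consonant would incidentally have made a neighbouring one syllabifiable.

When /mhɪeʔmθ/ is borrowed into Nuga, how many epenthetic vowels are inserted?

4

After substitution the input is /sʒɪeʔsθ/.
The unsyllabifiable consonants are /s/, /ʔ/, /s/, /θ/; each receives one epenthetic vowel.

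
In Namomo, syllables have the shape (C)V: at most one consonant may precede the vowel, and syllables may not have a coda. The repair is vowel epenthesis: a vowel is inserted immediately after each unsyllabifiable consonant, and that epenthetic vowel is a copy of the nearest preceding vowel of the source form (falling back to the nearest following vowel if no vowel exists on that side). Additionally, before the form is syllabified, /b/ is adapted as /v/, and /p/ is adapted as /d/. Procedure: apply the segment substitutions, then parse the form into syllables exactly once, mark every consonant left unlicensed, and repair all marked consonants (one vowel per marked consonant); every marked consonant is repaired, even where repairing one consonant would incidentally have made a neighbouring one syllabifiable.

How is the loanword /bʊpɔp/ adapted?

Substitution: /b/ → /v/, /p/ → /d/, giving /vʊdɔd/.
The consonants /d/ cannot be parsed into a legal (C)V syllable (no codas are permitted; onsets are limited to one consonant).
Each unlicensed consonant becomes the onset of a new syllable: /d/ → /dɔ/.

vʊdɔdɔ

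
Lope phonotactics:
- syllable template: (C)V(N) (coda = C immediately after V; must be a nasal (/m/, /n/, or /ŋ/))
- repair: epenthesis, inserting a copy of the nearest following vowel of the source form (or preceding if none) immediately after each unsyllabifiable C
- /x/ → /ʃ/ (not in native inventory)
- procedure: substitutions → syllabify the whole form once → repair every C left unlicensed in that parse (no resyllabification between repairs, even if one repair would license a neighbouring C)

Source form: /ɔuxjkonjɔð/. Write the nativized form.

Substitution: /x/ → /ʃ/, giving /ɔuʃjkonjɔð/.
Under (C)V(N), the unsyllabifiable consonants are /ʃ/, /j/, /ð/ (only a nasal (/m/, /n/, or /ŋ/) is licensed in coda position; onsets are limited to one consonant).
Inserting the epenthetic vowel yields /ʃ/ → /ʃo/, /j/ → /jo/, /ð/ → /ðɔ/.

ɔuʃojokonjɔðɔ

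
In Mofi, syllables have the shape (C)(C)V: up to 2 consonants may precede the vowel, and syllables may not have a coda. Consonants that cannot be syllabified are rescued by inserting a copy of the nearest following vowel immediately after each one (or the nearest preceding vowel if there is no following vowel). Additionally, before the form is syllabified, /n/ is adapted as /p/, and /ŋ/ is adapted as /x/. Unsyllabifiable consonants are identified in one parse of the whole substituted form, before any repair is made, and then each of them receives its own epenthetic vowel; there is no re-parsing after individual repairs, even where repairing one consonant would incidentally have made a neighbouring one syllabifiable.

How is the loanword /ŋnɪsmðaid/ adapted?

Substitution: /ŋ/ → /x/, /n/ → /p/, giving /xpɪsmðaid/.
The consonants /s/, /d/ cannot be parsed into a legal (C)(C)V syllable (no codas are permitted; onsets may contain at most 2 consonants).
Inserting the epenthetic vowel yields /s/ → /sa/, /d/ → /di/.

xpɪsamðaidi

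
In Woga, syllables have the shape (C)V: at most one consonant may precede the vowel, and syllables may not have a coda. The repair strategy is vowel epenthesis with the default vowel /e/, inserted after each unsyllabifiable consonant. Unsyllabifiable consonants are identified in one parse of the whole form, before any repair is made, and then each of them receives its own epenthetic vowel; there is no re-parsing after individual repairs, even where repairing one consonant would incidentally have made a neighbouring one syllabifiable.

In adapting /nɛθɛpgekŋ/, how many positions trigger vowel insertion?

3

The unsyllabifiable consonants are /p/, /k/, /ŋ/; each receives one epenthetic vowel.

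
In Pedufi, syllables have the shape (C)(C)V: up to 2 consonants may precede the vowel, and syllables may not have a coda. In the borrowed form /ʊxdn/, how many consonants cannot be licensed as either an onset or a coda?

3

Under (C)(C)V, the unsyllabifiable consonants are /x/, /d/, /n/ (no codas are permitted; onsets may contain at most 2 consonants).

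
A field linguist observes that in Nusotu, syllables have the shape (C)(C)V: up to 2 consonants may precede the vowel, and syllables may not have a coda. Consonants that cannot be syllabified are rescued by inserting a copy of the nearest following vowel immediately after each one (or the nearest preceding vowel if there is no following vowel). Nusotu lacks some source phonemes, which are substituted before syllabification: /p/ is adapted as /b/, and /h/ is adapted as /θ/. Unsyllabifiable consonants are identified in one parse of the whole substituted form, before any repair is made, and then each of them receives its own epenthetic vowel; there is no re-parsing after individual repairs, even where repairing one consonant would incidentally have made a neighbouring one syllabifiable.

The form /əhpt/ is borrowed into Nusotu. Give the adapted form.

əθəbətə

Substitution: /h/ → /θ/, /p/ → /b/, giving /əθbt/.
Syllabifying with onset maximization leaves /θ/, /b/, /t/ stranded (no codas are permitted; onsets may contain at most 2 consonants).
Each unlicensed consonant becomes the onset of a new syllable: /θ/ → /θə/, /b/ → /bə/, /t/ → /tə/.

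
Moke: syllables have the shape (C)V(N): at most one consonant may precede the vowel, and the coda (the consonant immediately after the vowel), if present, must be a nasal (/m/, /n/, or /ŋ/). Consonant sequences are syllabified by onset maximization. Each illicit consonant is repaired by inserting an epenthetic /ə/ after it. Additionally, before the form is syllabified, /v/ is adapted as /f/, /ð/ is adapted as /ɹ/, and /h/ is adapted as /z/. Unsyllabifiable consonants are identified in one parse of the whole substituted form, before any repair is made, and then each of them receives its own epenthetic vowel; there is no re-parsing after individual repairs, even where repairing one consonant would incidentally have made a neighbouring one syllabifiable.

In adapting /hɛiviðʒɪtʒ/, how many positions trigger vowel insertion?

After substitution the input is /zɛifiɹʒɪtʒ/.
The unsyllabifiable consonants are /ɹ/, /t/, /ʒ/; each receives one epenthetic vowel.

3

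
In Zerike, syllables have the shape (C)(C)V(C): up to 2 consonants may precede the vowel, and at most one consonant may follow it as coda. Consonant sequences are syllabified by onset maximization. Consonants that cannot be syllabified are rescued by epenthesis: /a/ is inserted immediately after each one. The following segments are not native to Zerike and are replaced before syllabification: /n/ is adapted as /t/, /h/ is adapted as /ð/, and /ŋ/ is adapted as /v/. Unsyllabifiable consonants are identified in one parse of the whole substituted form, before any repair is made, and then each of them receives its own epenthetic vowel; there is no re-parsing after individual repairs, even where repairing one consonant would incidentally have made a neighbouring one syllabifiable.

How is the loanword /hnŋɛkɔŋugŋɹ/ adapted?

Substitution: /h/ → /ð/, /n/ → /t/, /ŋ/ → /v/, giving /ðtvɛkɔvugvɹ/.
Syllabifying with onset maximization leaves /ð/, /v/, /ɹ/ stranded (at most one coda consonant is licensed; onsets may contain at most 2 consonants).
Inserting the epenthetic vowel yields /ð/ → /ða/, /v/ → /va/, /ɹ/ → /ɹa/.

ðatvɛkɔvugvaɹa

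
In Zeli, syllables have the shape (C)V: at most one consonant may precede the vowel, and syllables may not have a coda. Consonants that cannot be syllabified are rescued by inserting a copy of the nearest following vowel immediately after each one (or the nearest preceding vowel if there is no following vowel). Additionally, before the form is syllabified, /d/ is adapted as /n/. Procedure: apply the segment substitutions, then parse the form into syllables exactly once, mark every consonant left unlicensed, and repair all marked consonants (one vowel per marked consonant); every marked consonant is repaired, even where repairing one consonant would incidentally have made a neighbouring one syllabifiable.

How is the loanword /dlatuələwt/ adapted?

nalatuələwətə

Substitution: /d/ → /n/, giving /nlatuələwt/.
Syllabifying with onset maximization leaves /n/, /w/, /t/ stranded (no codas are permitted; onsets are limited to one consonant).
Epenthesis after each stranded consonant: /n/ → /na/, /w/ → /wə/, /t/ → /tə/.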